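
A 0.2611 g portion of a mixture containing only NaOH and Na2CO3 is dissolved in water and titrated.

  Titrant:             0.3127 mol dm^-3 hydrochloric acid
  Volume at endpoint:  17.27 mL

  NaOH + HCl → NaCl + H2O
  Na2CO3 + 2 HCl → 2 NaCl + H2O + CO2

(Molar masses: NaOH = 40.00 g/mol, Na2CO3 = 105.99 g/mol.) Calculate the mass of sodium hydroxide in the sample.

0.07723 g

n(HCl) = 0.01727 × 0.3127 = 5.400 × 10^-3 mol
Let x = n(NaOH), y = n(Na2CO3).
Titrant: 1x + 2y = 5.400 × 10^-3;  mass: 40.00x + 105.99y = 0.2611
Solving, x = 1.931 × 10^-3 mol, y = 1.735 × 10^-3 mol
mass of NaOH = 1.931 × 10^-3 × 40.00 = 0.07723 g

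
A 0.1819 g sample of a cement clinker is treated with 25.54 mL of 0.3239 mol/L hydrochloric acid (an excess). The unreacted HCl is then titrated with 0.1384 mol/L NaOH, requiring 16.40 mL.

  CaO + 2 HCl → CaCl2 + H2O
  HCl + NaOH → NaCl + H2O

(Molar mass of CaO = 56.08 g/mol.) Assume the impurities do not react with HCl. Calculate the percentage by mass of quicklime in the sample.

92.53 %

n(HCl) added = 0.02554 × 0.3239 = 8.272 × 10^-3 mol
n(NaOH) used in back-titration = 0.01640 × 0.1384 = 2.270 × 10^-3 mol
n(HCl) left over = 2.270 × 10^-3 mol (1:1 ratio)
n(HCl) consumed by analyte = 8.272 × 10^-3 − 2.270 × 10^-3 = 6.003 × 10^-3 mol
From the 1:2 ratio, n(CaO) = 1/2 × 6.003 × 10^-3 = 3.001 × 10^-3 mol
mass of CaO = 3.001 × 10^-3 × 56.08 = 0.1683 g
% CaO = 0.1683 / 0.1819 × 100 = 92.53 %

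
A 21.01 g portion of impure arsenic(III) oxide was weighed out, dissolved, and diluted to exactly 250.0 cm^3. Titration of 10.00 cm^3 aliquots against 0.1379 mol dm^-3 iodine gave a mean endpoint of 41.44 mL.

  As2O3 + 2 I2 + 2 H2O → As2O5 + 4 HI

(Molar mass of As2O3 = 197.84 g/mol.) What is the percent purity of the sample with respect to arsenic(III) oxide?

67.26 %

n(I2) per titration = 0.04144 × 0.1379 = 5.715 × 10^-3 mol
From the 1:2 ratio, n(As2O3) in each aliquot = 1/2 × 5.715 × 10^-3 = 2.857 × 10^-3 mol
n(As2O3) in the whole flask = 2.857 × 10^-3 × 250.0/10.00 = 0.07143 mol
mass of As2O3 = 0.07143 × 197.84 = 14.13 g
% As2O3 = 14.13 / 21.01 × 100 = 67.26 %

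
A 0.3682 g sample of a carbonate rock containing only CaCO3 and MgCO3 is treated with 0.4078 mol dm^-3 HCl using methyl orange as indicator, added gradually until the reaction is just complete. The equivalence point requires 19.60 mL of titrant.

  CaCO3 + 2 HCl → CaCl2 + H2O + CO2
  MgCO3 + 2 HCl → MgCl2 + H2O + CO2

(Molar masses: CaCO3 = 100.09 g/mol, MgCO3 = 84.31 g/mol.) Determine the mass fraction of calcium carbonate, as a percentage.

n(HCl) = 0.01960 × 0.4078 = 7.993 × 10^-3 mol
Let x = n(CaCO3), y = n(MgCO3).
Titrant: 2x + 2y = 7.993 × 10^-3;  mass: 100.09x + 84.31y = 0.3682
Solving, x = 1.981 × 10^-3 mol, y = 2.015 × 10^-3 mol
mass of CaCO3 = 1.981 × 10^-3 × 100.09 = 0.1983 g
% CaCO3 = 0.1983 / 0.3682 × 100 = 53.85 %

53.85 %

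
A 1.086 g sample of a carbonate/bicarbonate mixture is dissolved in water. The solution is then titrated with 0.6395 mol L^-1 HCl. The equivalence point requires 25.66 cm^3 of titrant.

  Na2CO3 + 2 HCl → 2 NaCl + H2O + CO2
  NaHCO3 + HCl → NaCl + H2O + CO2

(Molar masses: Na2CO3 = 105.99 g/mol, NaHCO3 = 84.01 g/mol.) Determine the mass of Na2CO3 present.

0.4999 g

n(HCl) = 0.02566 × 0.6395 = 0.01641 mol
Let x = n(Na2CO3), y = n(NaHCO3).
Titrant: 2x + 1y = 0.01641;  mass: 105.99x + 84.01y = 1.086
Solving, x = 4.717 × 10^-3 mol, y = 6.976 × 10^-3 mol
mass of Na2CO3 = 4.717 × 10^-3 × 105.99 = 0.4999 g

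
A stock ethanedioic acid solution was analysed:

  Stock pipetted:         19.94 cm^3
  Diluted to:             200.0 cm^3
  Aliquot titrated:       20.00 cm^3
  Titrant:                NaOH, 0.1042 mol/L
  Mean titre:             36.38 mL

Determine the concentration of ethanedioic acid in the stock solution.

H2C2O4 + 2 NaOH → Na2C2O4 + 2 H2O
n(NaOH) = 0.03638 × 0.1042 = 3.791 × 10^-3 mol
From the 1:2 ratio, n(H2C2O4) in the aliquot = 1/2 × 3.791 × 10^-3 = 1.895 × 10^-3 mol
[H2C2O4]_dilute = 1.895 × 10^-3 / 0.02000 = 0.09477 mol/L
Dilution factor = 200.0 / 19.94 = 10.03
[H2C2O4]_stock = 0.09477 × 10.03 = 0.9506 mol/L

0.9506 mol/L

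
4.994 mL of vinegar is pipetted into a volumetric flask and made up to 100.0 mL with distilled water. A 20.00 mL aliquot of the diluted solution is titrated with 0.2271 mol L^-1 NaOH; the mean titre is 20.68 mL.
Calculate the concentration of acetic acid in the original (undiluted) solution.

CH3COOH + NaOH → CH3COONa + H2O
n(NaOH) = 0.02068 × 0.2271 = 4.696 × 10^-3 mol
n(CH3COOH) in the aliquot = 4.696 × 10^-3 mol (1:1 ratio)
[CH3COOH]_dilute = 4.696 × 10^-3 / 0.02000 = 0.2348 mol/L
Dilution factor = 100.0 / 4.994 = 20.02
[CH3COOH]_stock = 0.2348 × 20.02 = 4.702 mol/L

4.702 mol/L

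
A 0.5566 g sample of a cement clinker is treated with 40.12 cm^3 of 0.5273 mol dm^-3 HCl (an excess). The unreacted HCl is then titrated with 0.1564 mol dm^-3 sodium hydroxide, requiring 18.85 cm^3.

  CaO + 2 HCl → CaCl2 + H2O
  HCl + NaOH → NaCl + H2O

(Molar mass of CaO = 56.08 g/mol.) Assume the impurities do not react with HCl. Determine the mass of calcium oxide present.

n(HCl) added = 0.04012 × 0.5273 = 0.02116 mol
n(NaOH) used in back-titration = 0.01885 × 0.1564 = 2.948 × 10^-3 mol
n(HCl) left over = 2.948 × 10^-3 mol (1:1 ratio)
n(HCl) consumed by analyte = 0.02116 − 2.948 × 10^-3 = 0.01821 mol
From the 1:2 ratio, n(CaO) = 1/2 × 0.01821 = 9.104 × 10^-3 mol
mass of CaO = 9.104 × 10^-3 × 56.08 = 0.5105 g

0.5105 g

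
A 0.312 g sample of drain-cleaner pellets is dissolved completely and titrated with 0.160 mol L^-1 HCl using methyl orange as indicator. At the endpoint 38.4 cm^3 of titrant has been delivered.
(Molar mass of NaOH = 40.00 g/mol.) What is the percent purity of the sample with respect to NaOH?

78.8 %

NaOH + HCl → NaCl + H2O
n(HCl) = 0.0384 L × 0.160 mol/L = 6.14 × 10^-3 mol
n(NaOH) = 6.14 × 10^-3 mol (1:1 ratio)
mass of NaOH = 6.14 × 10^-3 × 40.00 g/mol = 0.246 g
% NaOH = 0.246 / 0.312 × 100 = 78.8 %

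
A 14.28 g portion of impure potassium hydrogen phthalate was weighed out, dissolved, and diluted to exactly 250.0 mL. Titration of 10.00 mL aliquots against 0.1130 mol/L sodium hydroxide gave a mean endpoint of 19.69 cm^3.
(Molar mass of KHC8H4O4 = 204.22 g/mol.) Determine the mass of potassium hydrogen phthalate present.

11.36 g

KHC8H4O4 + NaOH → KNaC8H4O4 + H2O
n(NaOH) per titration = 0.01969 × 0.1130 = 2.225 × 10^-3 mol
n(KHC8H4O4) in each aliquot = 2.225 × 10^-3 mol (1:1 ratio)
n(KHC8H4O4) in the whole flask = 2.225 × 10^-3 × 250.0/10.00 = 0.05562 mol
mass of KHC8H4O4 = 0.05562 × 204.22 = 11.36 g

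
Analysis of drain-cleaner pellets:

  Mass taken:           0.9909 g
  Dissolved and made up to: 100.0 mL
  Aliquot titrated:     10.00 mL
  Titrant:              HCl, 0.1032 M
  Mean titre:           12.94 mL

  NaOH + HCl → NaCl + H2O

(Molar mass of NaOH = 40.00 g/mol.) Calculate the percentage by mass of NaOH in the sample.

53.91 %

n(HCl) per titration = 0.01294 × 0.1032 = 1.335 × 10^-3 mol
n(NaOH) in each aliquot = 1.335 × 10^-3 mol (1:1 ratio)
n(NaOH) in the whole flask = 1.335 × 10^-3 × 100.0/10.00 = 0.01335 mol
mass of NaOH = 0.01335 × 40.00 = 0.5342 g
% NaOH = 0.5342 / 0.9909 × 100 = 53.91 %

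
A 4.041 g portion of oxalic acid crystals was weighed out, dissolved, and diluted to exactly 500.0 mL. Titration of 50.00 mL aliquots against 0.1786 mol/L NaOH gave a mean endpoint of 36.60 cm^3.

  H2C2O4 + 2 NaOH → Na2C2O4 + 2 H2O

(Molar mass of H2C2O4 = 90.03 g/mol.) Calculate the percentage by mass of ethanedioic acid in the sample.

n(NaOH) per titration = 0.03660 × 0.1786 = 6.537 × 10^-3 mol
From the 1:2 ratio, n(H2C2O4) in each aliquot = 1/2 × 6.537 × 10^-3 = 3.268 × 10^-3 mol
n(H2C2O4) in the whole flask = 3.268 × 10^-3 × 500.0/50.00 = 0.03268 mol
mass of H2C2O4 = 0.03268 × 90.03 = 2.943 g
% H2C2O4 = 2.943 / 4.041 × 100 = 72.82 %

72.82 %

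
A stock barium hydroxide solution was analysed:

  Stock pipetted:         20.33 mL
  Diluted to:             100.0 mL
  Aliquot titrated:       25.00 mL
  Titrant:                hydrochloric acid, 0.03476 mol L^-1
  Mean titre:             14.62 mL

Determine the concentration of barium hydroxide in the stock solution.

Ba(OH)2 + 2 HCl → BaCl2 + 2 H2O
n(HCl) = 0.01462 × 0.03476 = 5.082 × 10^-4 mol
From the 1:2 ratio, n(Ba(OH)2) in the aliquot = 1/2 × 5.082 × 10^-4 = 2.541 × 10^-4 mol
[Ba(OH)2]_dilute = 2.541 × 10^-4 / 0.02500 = 0.01016 mol/L
Dilution factor = 100.0 / 20.33 = 4.919
[Ba(OH)2]_stock = 0.01016 × 4.919 = 0.04999 mol/L

0.04999 mol/L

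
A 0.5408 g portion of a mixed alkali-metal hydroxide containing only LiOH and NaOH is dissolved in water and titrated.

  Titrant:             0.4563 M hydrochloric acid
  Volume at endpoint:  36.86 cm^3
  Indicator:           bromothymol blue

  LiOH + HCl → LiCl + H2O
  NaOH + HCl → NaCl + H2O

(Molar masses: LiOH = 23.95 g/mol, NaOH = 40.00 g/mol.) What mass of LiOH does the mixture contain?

0.1969 g

n(HCl) = 0.03686 × 0.4563 = 0.01682 mol
Let x = n(LiOH), y = n(NaOH).
Titrant: 1x + 1y = 0.01682;  mass: 23.95x + 40.00y = 0.5408
Solving, x = 8.222 × 10^-3 mol, y = 8.597 × 10^-3 mol
mass of LiOH = 8.222 × 10^-3 × 23.95 = 0.1969 g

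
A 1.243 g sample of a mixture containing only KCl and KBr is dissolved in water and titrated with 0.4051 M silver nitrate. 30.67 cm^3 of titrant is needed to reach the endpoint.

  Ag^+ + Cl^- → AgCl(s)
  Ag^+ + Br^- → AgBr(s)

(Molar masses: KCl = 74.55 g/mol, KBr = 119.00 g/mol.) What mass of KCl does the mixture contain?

n(AgNO3) = 0.03067 × 0.4051 = 0.01242 mol
Let x = n(KCl), y = n(KBr).
Titrant: 1x + 1y = 0.01242;  mass: 74.55x + 119.00y = 1.243
Solving, x = 5.298 × 10^-3 mol, y = 7.126 × 10^-3 mol
mass of KCl = 5.298 × 10^-3 × 74.55 = 0.3950 g

0.3950 g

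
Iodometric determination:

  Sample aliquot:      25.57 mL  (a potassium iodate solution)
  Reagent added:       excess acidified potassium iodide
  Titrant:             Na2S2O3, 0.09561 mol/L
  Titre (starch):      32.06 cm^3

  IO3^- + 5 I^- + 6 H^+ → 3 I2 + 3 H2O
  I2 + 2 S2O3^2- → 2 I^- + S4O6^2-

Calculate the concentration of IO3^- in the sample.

0.01998 mol/L

n(S2O3^2-) = 0.03206 × 0.09561 = 3.065 × 10^-3 mol
n(I2) = n(S2O3^2-)/2 = 1.533 × 10^-3 mol
From the 1:3 ratio, n(IO3^-) in the aliquot = 1/3 × 1.533 × 10^-3 = 5.109 × 10^-4 mol
[IO3^-] = 5.109 × 10^-4 / 0.02557 = 0.01998 mol/L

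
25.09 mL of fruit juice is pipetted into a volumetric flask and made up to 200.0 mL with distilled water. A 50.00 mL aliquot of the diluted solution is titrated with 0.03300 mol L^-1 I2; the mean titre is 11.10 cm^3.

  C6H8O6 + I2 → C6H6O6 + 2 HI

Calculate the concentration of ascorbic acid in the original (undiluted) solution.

0.05840 mol/L

n(I2) = 0.01110 × 0.03300 = 3.663 × 10^-4 mol
n(C6H8O6) in the aliquot = 3.663 × 10^-4 mol (1:1 ratio)
[C6H8O6]_dilute = 3.663 × 10^-4 / 0.05000 = 0.007326 mol/L
Dilution factor = 200.0 / 25.09 = 7.971
[C6H8O6]_stock = 0.007326 × 7.971 = 0.05840 mol/L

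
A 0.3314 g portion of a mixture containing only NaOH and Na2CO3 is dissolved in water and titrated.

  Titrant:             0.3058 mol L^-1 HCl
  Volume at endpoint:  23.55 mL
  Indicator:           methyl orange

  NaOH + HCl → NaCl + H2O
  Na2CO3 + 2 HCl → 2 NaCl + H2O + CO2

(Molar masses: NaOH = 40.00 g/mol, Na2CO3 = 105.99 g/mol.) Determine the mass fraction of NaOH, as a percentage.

46.67 %

n(HCl) = 0.02355 × 0.3058 = 7.202 × 10^-3 mol
Let x = n(NaOH), y = n(Na2CO3).
Titrant: 1x + 2y = 7.202 × 10^-3;  mass: 40.00x + 105.99y = 0.3314
Solving, x = 3.867 × 10^-3 mol, y = 1.667 × 10^-3 mol
mass of NaOH = 3.867 × 10^-3 × 40.00 = 0.1547 g
% NaOH = 0.1547 / 0.3314 × 100 = 46.67 %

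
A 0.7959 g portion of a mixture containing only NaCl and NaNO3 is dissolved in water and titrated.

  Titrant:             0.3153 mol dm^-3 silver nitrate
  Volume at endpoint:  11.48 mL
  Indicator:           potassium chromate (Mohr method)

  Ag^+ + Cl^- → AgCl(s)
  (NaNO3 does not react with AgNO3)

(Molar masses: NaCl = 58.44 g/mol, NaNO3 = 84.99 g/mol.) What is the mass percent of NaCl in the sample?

n(AgNO3) = 0.01148 × 0.3153 = 3.620 × 10^-3 mol
Let x = n(NaCl), y = n(NaNO3).
Titrant: 1x = 3.620 × 10^-3;  mass: 58.44x + 84.99y = 0.7959
Solving, x = 3.620 × 10^-3 mol, y = 6.876 × 10^-3 mol
mass of NaCl = 3.620 × 10^-3 × 58.44 = 0.2115 g
% NaCl = 0.2115 / 0.7959 × 100 = 26.58 %

26.58 %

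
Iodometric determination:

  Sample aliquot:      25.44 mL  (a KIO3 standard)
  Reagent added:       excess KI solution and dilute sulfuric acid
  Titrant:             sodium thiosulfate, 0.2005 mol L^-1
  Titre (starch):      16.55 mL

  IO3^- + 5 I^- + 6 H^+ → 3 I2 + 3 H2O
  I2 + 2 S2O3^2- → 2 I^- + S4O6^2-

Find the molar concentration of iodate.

n(S2O3^2-) = 0.01655 × 0.2005 = 3.318 × 10^-3 mol
n(I2) = n(S2O3^2-)/2 = 1.659 × 10^-3 mol
From the 1:3 ratio, n(IO3^-) in the aliquot = 1/3 × 1.659 × 10^-3 = 5.530 × 10^-4 mol
[IO3^-] = 5.530 × 10^-4 / 0.02544 = 0.02174 mol/L

0.02174 mol/L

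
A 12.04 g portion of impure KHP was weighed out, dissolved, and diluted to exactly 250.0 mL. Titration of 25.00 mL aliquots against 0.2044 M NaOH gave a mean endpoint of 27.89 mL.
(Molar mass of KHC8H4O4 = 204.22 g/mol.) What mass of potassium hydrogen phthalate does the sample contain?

11.64 g

KHC8H4O4 + NaOH → KNaC8H4O4 + H2O
n(NaOH) per titration = 0.02789 × 0.2044 = 5.701 × 10^-3 mol
n(KHC8H4O4) in each aliquot = 5.701 × 10^-3 mol (1:1 ratio)
n(KHC8H4O4) in the whole flask = 5.701 × 10^-3 × 250.0/25.00 = 0.05701 mol
mass of KHC8H4O4 = 0.05701 × 204.22 = 11.64 g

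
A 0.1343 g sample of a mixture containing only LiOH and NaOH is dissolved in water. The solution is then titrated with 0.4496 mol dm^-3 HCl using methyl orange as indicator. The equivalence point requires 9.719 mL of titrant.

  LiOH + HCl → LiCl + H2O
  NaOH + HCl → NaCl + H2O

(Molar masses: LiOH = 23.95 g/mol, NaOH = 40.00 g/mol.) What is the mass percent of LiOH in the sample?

44.98 %

n(HCl) = 0.009719 × 0.4496 = 4.370 × 10^-3 mol
Let x = n(LiOH), y = n(NaOH).
Titrant: 1x + 1y = 4.370 × 10^-3;  mass: 23.95x + 40.00y = 0.1343
Solving, x = 2.523 × 10^-3 mol, y = 1.847 × 10^-3 mol
mass of LiOH = 2.523 × 10^-3 × 23.95 = 0.06041 g
% LiOH = 0.06041 / 0.1343 × 100 = 44.98 %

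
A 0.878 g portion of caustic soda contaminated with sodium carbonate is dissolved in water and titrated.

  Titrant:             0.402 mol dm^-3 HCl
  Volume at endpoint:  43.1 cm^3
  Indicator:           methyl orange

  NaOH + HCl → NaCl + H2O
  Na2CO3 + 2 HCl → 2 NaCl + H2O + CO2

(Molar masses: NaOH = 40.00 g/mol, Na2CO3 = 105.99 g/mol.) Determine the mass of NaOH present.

0.124 g

n(HCl) = 0.0431 × 0.402 = 0.0173 mol
Let x = n(NaOH), y = n(Na2CO3).
Titrant: 1x + 2y = 0.0173;  mass: 40.00x + 105.99y = 0.878
Solving, x = 3.09 × 10^-3 mol, y = 7.12 × 10^-3 mol
mass of NaOH = 3.09 × 10^-3 × 40.00 = 0.124 g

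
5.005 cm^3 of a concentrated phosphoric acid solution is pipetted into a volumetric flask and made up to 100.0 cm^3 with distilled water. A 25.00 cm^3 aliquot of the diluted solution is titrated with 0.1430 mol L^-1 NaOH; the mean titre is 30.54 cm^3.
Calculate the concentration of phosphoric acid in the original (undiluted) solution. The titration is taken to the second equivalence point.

1.745 mol/L

H3PO4 + 2 NaOH → Na2HPO4 + 2 H2O
n(NaOH) = 0.03054 × 0.1430 = 4.367 × 10^-3 mol
From the 1:2 ratio, n(H3PO4) in the aliquot = 1/2 × 4.367 × 10^-3 = 2.184 × 10^-3 mol
[H3PO4]_dilute = 2.184 × 10^-3 / 0.02500 = 0.08734 mol/L
Dilution factor = 100.0 / 5.005 = 19.98
[H3PO4]_stock = 0.08734 × 19.98 = 1.745 mol/L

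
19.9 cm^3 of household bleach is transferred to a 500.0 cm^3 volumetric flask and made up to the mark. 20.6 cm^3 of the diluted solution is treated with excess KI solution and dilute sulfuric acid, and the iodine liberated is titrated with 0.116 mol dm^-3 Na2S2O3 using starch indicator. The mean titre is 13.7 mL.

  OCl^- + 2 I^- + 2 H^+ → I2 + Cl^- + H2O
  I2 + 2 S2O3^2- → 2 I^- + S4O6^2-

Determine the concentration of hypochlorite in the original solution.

n(S2O3^2-) = 0.0137 × 0.116 = 1.59 × 10^-3 mol
n(I2) = n(S2O3^2-)/2 = 7.95 × 10^-4 mol
n(OCl^-) in the aliquot = 7.95 × 10^-4 mol (1:1 ratio)
[OCl^-]_dilute = 7.95 × 10^-4 / 0.0206 = 0.0386 mol/L
[OCl^-]_original = 0.0386 × 500.0/19.9 = 0.969 mol/L

0.969 mol/L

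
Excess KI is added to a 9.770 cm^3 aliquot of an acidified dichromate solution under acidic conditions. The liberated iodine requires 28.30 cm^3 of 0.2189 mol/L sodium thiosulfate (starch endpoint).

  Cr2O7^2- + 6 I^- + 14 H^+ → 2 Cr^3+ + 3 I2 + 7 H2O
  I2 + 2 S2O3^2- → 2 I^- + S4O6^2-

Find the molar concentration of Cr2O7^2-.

n(S2O3^2-) = 0.02830 × 0.2189 = 6.195 × 10^-3 mol
n(I2) = n(S2O3^2-)/2 = 3.097 × 10^-3 mol
From the 1:3 ratio, n(Cr2O7^2-) in the aliquot = 1/3 × 3.097 × 10^-3 = 1.032 × 10^-3 mol
[Cr2O7^2-] = 1.032 × 10^-3 / 0.009770 = 0.1057 mol/L

0.1057 mol/L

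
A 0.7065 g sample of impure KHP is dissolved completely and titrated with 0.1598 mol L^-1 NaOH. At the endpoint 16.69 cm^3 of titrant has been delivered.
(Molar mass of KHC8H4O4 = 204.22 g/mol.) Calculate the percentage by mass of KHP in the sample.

77.09 %

KHC8H4O4 + NaOH → KNaC8H4O4 + H2O
n(NaOH) = 0.01669 L × 0.1598 mol/L = 2.667 × 10^-3 mol
n(KHC8H4O4) = 2.667 × 10^-3 mol (1:1 ratio)
mass of KHC8H4O4 = 2.667 × 10^-3 × 204.22 g/mol = 0.5447 g
% KHC8H4O4 = 0.5447 / 0.7065 × 100 = 77.09 %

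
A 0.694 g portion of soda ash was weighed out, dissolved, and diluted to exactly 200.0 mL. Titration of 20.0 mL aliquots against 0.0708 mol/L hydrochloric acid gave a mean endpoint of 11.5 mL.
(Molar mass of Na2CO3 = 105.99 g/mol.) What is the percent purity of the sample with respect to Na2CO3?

Na2CO3 + 2 HCl → 2 NaCl + H2O + CO2
n(HCl) per titration = 0.0115 × 0.0708 = 8.14 × 10^-4 mol
From the 1:2 ratio, n(Na2CO3) in each aliquot = 1/2 × 8.14 × 10^-4 = 4.07 × 10^-4 mol
n(Na2CO3) in the whole flask = 4.07 × 10^-4 × 200.0/20.0 = 4.07 × 10^-3 mol
mass of Na2CO3 = 4.07 × 10^-3 × 105.99 = 0.431 g
% Na2CO3 = 0.431 / 0.694 × 100 = 62.2 %

62.2 %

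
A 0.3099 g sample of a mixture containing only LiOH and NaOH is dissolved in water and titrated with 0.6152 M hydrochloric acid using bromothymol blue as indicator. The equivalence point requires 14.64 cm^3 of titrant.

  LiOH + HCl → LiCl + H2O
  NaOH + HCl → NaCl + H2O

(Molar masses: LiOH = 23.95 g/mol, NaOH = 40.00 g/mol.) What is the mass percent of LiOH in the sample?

24.25 %

n(HCl) = 0.01464 × 0.6152 = 9.007 × 10^-3 mol
Let x = n(LiOH), y = n(NaOH).
Titrant: 1x + 1y = 9.007 × 10^-3;  mass: 23.95x + 40.00y = 0.3099
Solving, x = 3.138 × 10^-3 mol, y = 5.869 × 10^-3 mol
mass of LiOH = 3.138 × 10^-3 × 23.95 = 0.07515 g
% LiOH = 0.07515 / 0.3099 × 100 = 24.25 %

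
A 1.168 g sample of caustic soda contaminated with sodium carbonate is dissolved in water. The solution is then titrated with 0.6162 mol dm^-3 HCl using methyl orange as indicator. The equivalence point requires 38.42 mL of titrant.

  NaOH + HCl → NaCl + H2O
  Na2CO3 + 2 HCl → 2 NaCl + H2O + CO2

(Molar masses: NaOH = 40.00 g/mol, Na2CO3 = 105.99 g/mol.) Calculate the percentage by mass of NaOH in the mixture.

22.83 %

n(HCl) = 0.03842 × 0.6162 = 0.02367 mol
Let x = n(NaOH), y = n(Na2CO3).
Titrant: 1x + 2y = 0.02367;  mass: 40.00x + 105.99y = 1.168
Solving, x = 6.666 × 10^-3 mol, y = 8.504 × 10^-3 mol
mass of NaOH = 6.666 × 10^-3 × 40.00 = 0.2666 g
% NaOH = 0.2666 / 1.168 × 100 = 22.83 %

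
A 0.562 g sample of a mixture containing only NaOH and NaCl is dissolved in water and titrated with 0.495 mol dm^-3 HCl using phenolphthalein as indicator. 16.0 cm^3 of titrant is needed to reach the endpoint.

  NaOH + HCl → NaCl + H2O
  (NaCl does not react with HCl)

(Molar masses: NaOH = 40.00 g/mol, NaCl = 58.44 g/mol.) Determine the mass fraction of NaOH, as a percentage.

n(HCl) = 0.0160 × 0.495 = 7.92 × 10^-3 mol
Let x = n(NaOH), y = n(NaCl).
Titrant: 1x = 7.92 × 10^-3;  mass: 40.00x + 58.44y = 0.562
Solving, x = 7.92 × 10^-3 mol, y = 4.20 × 10^-3 mol
mass of NaOH = 7.92 × 10^-3 × 40.00 = 0.317 g
% NaOH = 0.317 / 0.562 × 100 = 56.4 %

56.4 %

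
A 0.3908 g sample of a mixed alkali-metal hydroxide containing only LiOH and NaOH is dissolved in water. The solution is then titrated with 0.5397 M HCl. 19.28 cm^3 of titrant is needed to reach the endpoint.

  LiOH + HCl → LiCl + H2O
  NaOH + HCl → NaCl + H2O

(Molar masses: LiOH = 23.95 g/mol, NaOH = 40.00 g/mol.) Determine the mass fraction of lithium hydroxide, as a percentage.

9.705 %

n(HCl) = 0.01928 × 0.5397 = 0.01041 mol
Let x = n(LiOH), y = n(NaOH).
Titrant: 1x + 1y = 0.01041;  mass: 23.95x + 40.00y = 0.3908
Solving, x = 1.584 × 10^-3 mol, y = 8.822 × 10^-3 mol
mass of LiOH = 1.584 × 10^-3 × 23.95 = 0.03793 g
% LiOH = 0.03793 / 0.3908 × 100 = 9.705 %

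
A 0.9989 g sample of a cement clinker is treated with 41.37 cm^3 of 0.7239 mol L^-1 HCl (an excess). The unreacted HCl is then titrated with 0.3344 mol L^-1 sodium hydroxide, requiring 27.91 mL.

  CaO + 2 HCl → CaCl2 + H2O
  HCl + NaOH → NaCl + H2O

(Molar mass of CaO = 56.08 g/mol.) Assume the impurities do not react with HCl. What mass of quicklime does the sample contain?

n(HCl) added = 0.04137 × 0.7239 = 0.02995 mol
n(NaOH) used in back-titration = 0.02791 × 0.3344 = 9.333 × 10^-3 mol
n(HCl) left over = 9.333 × 10^-3 mol (1:1 ratio)
n(HCl) consumed by analyte = 0.02995 − 9.333 × 10^-3 = 0.02061 mol
From the 1:2 ratio, n(CaO) = 1/2 × 0.02061 = 0.01031 mol
mass of CaO = 0.01031 × 56.08 = 0.5780 g

0.5780 g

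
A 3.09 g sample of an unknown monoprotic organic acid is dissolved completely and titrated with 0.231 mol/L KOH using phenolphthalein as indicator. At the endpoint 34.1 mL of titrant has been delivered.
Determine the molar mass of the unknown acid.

n(KOH) = 0.0341 L × 0.231 mol/L = 7.88 × 10^-3 mol
n(HA) = 7.88 × 10^-3 mol (1:1 ratio)
M = m / n = 3.09 g / 7.88 × 10^-3 mol = 392 g/mol

392 g/mol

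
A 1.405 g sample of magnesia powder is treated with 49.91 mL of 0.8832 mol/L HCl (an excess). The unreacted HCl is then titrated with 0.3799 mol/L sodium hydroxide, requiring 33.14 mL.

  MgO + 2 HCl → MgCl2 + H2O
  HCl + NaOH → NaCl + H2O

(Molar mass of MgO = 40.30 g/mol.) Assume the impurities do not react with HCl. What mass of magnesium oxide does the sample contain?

n(HCl) added = 0.04991 × 0.8832 = 0.04408 mol
n(NaOH) used in back-titration = 0.03314 × 0.3799 = 0.01259 mol
n(HCl) left over = 0.01259 mol (1:1 ratio)
n(HCl) consumed by analyte = 0.04408 − 0.01259 = 0.03149 mol
From the 1:2 ratio, n(MgO) = 1/2 × 0.03149 = 0.01575 mol
mass of MgO = 0.01575 × 40.30 = 0.6345 g

0.6345 g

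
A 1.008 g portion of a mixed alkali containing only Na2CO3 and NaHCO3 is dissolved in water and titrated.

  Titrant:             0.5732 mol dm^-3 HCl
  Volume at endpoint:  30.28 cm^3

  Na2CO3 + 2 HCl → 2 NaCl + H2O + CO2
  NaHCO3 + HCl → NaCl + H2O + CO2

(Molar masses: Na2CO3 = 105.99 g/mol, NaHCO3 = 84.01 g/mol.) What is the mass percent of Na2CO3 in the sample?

76.30 %

n(HCl) = 0.03028 × 0.5732 = 0.01736 mol
Let x = n(Na2CO3), y = n(NaHCO3).
Titrant: 2x + 1y = 0.01736;  mass: 105.99x + 84.01y = 1.008
Solving, x = 7.256 × 10^-3 mol, y = 2.844 × 10^-3 mol
mass of Na2CO3 = 7.256 × 10^-3 × 105.99 = 0.7691 g
% Na2CO3 = 0.7691 / 1.008 × 100 = 76.30 %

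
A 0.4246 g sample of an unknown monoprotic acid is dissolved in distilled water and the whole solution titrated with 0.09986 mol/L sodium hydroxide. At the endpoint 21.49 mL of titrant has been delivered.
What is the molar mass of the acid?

n(NaOH) = 0.02149 L × 0.09986 mol/L = 2.146 × 10^-3 mol
n(HA) = 2.146 × 10^-3 mol (1:1 ratio)
M = m / n = 0.4246 g / 2.146 × 10^-3 mol = 197.9 g/mol

197.9 g/mol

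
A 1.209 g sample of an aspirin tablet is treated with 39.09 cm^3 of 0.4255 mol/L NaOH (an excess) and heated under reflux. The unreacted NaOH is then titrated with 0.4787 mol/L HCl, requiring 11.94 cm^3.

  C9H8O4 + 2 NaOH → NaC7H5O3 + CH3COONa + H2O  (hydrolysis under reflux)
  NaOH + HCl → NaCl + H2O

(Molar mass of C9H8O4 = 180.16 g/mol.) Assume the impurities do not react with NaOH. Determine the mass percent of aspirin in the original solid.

n(NaOH) added = 0.03909 × 0.4255 = 0.01663 mol
n(HCl) used in back-titration = 0.01194 × 0.4787 = 5.716 × 10^-3 mol
n(NaOH) left over = 5.716 × 10^-3 mol (1:1 ratio)
n(NaOH) consumed by analyte = 0.01663 − 5.716 × 10^-3 = 0.01092 mol
From the 1:2 ratio, n(C9H8O4) = 1/2 × 0.01092 = 5.459 × 10^-3 mol
mass of C9H8O4 = 5.459 × 10^-3 × 180.16 = 0.9834 g
% C9H8O4 = 0.9834 / 1.209 × 100 = 81.34 %

81.34 %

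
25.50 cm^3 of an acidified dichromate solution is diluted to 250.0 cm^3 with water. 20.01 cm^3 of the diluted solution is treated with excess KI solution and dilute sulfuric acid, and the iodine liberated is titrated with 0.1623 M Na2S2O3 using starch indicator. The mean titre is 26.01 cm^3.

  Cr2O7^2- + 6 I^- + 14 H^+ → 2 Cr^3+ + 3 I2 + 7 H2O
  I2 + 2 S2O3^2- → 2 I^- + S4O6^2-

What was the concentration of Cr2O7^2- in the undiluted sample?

0.3447 M

n(S2O3^2-) = 0.02601 × 0.1623 = 4.221 × 10^-3 mol
n(I2) = n(S2O3^2-)/2 = 2.111 × 10^-3 mol
From the 1:3 ratio, n(Cr2O7^2-) in the aliquot = 1/3 × 2.111 × 10^-3 = 7.036 × 10^-4 mol
[Cr2O7^2-]_dilute = 7.036 × 10^-4 / 0.02001 = 0.03516 mol/L
[Cr2O7^2-]_original = 0.03516 × 250.0/25.50 = 0.3447 mol/L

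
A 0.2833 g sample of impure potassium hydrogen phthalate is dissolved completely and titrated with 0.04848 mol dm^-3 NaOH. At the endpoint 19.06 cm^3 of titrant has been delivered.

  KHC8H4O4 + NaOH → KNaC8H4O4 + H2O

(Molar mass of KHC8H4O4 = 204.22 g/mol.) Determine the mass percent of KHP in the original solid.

n(NaOH) = 0.01906 L × 0.04848 mol/L = 9.240 × 10^-4 mol
n(KHC8H4O4) = 9.240 × 10^-4 mol (1:1 ratio)
mass of KHC8H4O4 = 9.240 × 10^-4 × 204.22 g/mol = 0.1887 g
% KHC8H4O4 = 0.1887 / 0.2833 × 100 = 66.61 %

66.61 %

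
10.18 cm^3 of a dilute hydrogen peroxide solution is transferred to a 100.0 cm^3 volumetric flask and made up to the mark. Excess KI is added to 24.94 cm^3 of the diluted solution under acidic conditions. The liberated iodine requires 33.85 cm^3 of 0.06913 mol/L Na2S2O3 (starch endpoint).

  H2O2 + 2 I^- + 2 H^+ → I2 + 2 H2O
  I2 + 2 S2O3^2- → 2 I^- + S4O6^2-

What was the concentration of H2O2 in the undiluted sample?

n(S2O3^2-) = 0.03385 × 0.06913 = 2.340 × 10^-3 mol
n(I2) = n(S2O3^2-)/2 = 1.170 × 10^-3 mol
n(H2O2) in the aliquot = 1.170 × 10^-3 mol (1:1 ratio)
[H2O2]_dilute = 1.170 × 10^-3 / 0.02494 = 0.04691 mol/L
[H2O2]_original = 0.04691 × 100.0/10.18 = 0.4608 mol/L

0.4608 mol/L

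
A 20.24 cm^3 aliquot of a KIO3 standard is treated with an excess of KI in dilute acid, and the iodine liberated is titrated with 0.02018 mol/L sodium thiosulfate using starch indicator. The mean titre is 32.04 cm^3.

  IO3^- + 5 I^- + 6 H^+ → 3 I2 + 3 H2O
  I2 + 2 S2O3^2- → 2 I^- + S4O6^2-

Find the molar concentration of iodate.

0.005324 mol/L

n(S2O3^2-) = 0.03204 × 0.02018 = 6.466 × 10^-4 mol
n(I2) = n(S2O3^2-)/2 = 3.233 × 10^-4 mol
From the 1:3 ratio, n(IO3^-) in the aliquot = 1/3 × 3.233 × 10^-4 = 1.078 × 10^-4 mol
[IO3^-] = 1.078 × 10^-4 / 0.02024 = 0.005324 mol/L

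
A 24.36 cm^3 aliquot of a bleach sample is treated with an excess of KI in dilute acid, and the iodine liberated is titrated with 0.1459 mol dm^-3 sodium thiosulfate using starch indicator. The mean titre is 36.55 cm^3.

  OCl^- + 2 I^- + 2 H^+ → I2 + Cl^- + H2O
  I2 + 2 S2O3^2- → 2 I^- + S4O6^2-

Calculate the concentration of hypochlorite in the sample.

0.1095 mol/L

n(S2O3^2-) = 0.03655 × 0.1459 = 5.333 × 10^-3 mol
n(I2) = n(S2O3^2-)/2 = 2.666 × 10^-3 mol
n(OCl^-) in the aliquot = 2.666 × 10^-3 mol (1:1 ratio)
[OCl^-] = 2.666 × 10^-3 / 0.02436 = 0.1095 mol/L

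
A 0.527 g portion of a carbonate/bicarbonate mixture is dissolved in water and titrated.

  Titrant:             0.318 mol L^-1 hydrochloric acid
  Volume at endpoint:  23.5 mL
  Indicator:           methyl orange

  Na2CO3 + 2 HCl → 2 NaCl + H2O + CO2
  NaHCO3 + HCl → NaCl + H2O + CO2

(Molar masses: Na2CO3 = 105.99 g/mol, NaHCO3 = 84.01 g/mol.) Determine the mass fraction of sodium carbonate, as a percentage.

n(HCl) = 0.0235 × 0.318 = 7.47 × 10^-3 mol
Let x = n(Na2CO3), y = n(NaHCO3).
Titrant: 2x + 1y = 7.47 × 10^-3;  mass: 105.99x + 84.01y = 0.527
Solving, x = 1.63 × 10^-3 mol, y = 4.22 × 10^-3 mol
mass of Na2CO3 = 1.63 × 10^-3 × 105.99 = 0.172 g
% Na2CO3 = 0.172 / 0.527 × 100 = 32.7 %

32.7 %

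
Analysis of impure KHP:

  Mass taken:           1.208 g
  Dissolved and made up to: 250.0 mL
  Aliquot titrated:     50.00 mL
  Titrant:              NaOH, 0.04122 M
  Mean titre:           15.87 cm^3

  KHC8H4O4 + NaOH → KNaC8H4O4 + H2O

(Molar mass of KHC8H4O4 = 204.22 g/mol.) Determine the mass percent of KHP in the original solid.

55.30 %

n(NaOH) per titration = 0.01587 × 0.04122 = 6.542 × 10^-4 mol
n(KHC8H4O4) in each aliquot = 6.542 × 10^-4 mol (1:1 ratio)
n(KHC8H4O4) in the whole flask = 6.542 × 10^-4 × 250.0/50.00 = 3.271 × 10^-3 mol
mass of KHC8H4O4 = 3.271 × 10^-3 × 204.22 = 0.6680 g
% KHC8H4O4 = 0.6680 / 1.208 × 100 = 55.30 %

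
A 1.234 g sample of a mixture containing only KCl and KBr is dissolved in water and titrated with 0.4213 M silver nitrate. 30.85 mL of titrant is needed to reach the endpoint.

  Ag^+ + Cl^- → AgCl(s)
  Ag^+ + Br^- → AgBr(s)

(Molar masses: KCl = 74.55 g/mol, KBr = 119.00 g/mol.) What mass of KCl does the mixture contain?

0.5244 g

n(AgNO3) = 0.03085 × 0.4213 = 0.01300 mol
Let x = n(KCl), y = n(KBr).
Titrant: 1x + 1y = 0.01300;  mass: 74.55x + 119.00y = 1.234
Solving, x = 7.034 × 10^-3 mol, y = 5.963 × 10^-3 mol
mass of KCl = 7.034 × 10^-3 × 74.55 = 0.5244 g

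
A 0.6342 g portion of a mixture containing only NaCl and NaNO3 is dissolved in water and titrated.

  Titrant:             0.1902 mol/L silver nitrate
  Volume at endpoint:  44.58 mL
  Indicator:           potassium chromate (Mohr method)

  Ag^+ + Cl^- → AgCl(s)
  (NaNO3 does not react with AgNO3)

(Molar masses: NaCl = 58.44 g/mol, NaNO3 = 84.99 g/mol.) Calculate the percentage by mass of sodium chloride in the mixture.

n(AgNO3) = 0.04458 × 0.1902 = 8.479 × 10^-3 mol
Let x = n(NaCl), y = n(NaNO3).
Titrant: 1x = 8.479 × 10^-3;  mass: 58.44x + 84.99y = 0.6342
Solving, x = 8.479 × 10^-3 mol, y = 1.632 × 10^-3 mol
mass of NaCl = 8.479 × 10^-3 × 58.44 = 0.4955 g
% NaCl = 0.4955 / 0.6342 × 100 = 78.13 %

78.13 %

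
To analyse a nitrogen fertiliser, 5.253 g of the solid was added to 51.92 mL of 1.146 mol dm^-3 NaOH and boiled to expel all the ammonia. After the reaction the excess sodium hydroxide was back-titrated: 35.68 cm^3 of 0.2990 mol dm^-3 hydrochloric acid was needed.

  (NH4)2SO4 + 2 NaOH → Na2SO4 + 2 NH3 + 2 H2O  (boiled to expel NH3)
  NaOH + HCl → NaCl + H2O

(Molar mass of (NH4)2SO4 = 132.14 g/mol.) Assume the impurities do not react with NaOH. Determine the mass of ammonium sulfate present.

n(NaOH) added = 0.05192 × 1.146 = 0.05950 mol
n(HCl) used in back-titration = 0.03568 × 0.2990 = 0.01067 mol
n(NaOH) left over = 0.01067 mol (1:1 ratio)
n(NaOH) consumed by analyte = 0.05950 − 0.01067 = 0.04883 mol
From the 1:2 ratio, n((NH4)2SO4) = 1/2 × 0.04883 = 0.02442 mol
mass of (NH4)2SO4 = 0.02442 × 132.14 = 3.226 g

3.226 g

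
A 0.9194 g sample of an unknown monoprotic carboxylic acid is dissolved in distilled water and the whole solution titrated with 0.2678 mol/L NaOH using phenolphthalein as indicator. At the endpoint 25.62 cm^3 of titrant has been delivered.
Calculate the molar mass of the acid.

134.0 g/mol

n(NaOH) = 0.02562 L × 0.2678 mol/L = 6.861 × 10^-3 mol
n(HA) = 6.861 × 10^-3 mol (1:1 ratio)
M = m / n = 0.9194 g / 6.861 × 10^-3 mol = 134.0 g/mol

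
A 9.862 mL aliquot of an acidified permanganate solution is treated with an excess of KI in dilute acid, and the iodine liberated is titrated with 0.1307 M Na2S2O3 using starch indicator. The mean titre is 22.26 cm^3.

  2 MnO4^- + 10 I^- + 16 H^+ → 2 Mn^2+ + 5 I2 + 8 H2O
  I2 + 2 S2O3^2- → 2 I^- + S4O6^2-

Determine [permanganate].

0.05900 M

n(S2O3^2-) = 0.02226 × 0.1307 = 2.909 × 10^-3 mol
n(I2) = n(S2O3^2-)/2 = 1.455 × 10^-3 mol
From the 2:5 ratio, n(MnO4^-) in the aliquot = 2/5 × 1.455 × 10^-3 = 5.819 × 10^-4 mol
[MnO4^-] = 5.819 × 10^-4 / 0.009862 = 0.05900 mol/L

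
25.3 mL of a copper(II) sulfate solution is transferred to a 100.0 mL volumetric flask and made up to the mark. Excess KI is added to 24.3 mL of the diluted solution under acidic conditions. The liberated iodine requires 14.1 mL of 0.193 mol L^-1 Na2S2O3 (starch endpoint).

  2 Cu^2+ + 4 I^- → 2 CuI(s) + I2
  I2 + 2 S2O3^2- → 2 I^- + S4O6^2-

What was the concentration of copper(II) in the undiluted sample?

n(S2O3^2-) = 0.0141 × 0.193 = 2.72 × 10^-3 mol
n(I2) = n(S2O3^2-)/2 = 1.36 × 10^-3 mol
From the 2:1 ratio, n(Cu2+) in the aliquot = 2/1 × 1.36 × 10^-3 = 2.72 × 10^-3 mol
[Cu2+]_dilute = 2.72 × 10^-3 / 0.0243 = 0.112 mol/L
[Cu2+]_original = 0.112 × 100.0/25.3 = 0.443 mol/L

0.443 mol/L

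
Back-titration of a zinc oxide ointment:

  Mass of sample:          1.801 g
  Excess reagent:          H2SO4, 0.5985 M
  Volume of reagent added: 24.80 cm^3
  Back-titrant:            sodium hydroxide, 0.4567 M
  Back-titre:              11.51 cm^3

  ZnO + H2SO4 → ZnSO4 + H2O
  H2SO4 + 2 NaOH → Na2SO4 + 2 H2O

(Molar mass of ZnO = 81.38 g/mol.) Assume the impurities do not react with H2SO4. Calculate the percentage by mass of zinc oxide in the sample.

55.19 %

n(H2SO4) added = 0.02480 × 0.5985 = 0.01484 mol
n(NaOH) used in back-titration = 0.01151 × 0.4567 = 5.257 × 10^-3 mol
From the 1:2 ratio, n(H2SO4) left over = 1/2 × 5.257 × 10^-3 = 2.628 × 10^-3 mol
n(H2SO4) consumed by analyte = 0.01484 − 2.628 × 10^-3 = 0.01221 mol
n(ZnO) = 0.01221 mol (1:1 ratio)
mass of ZnO = 0.01221 × 81.38 = 0.9940 g
% ZnO = 0.9940 / 1.801 × 100 = 55.19 %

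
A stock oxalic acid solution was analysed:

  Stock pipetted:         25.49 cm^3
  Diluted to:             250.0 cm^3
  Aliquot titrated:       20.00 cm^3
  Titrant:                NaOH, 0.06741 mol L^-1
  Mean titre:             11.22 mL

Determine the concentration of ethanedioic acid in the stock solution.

0.1855 mol/L

H2C2O4 + 2 NaOH → Na2C2O4 + 2 H2O
n(NaOH) = 0.01122 × 0.06741 = 7.563 × 10^-4 mol
From the 1:2 ratio, n(H2C2O4) in the aliquot = 1/2 × 7.563 × 10^-4 = 3.782 × 10^-4 mol
[H2C2O4]_dilute = 3.782 × 10^-4 / 0.02000 = 0.01891 mol/L
Dilution factor = 250.0 / 25.49 = 9.808
[H2C2O4]_stock = 0.01891 × 9.808 = 0.1855 mol/L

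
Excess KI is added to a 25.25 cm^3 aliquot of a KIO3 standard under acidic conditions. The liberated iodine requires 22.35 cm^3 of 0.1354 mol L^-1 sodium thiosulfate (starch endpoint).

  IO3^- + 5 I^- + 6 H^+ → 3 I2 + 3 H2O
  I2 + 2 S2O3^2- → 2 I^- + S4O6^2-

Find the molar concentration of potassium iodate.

n(S2O3^2-) = 0.02235 × 0.1354 = 3.026 × 10^-3 mol
n(I2) = n(S2O3^2-)/2 = 1.513 × 10^-3 mol
From the 1:3 ratio, n(IO3^-) in the aliquot = 1/3 × 1.513 × 10^-3 = 5.044 × 10^-4 mol
[IO3^-] = 5.044 × 10^-4 / 0.02525 = 0.01997 mol/L

0.01997 mol/L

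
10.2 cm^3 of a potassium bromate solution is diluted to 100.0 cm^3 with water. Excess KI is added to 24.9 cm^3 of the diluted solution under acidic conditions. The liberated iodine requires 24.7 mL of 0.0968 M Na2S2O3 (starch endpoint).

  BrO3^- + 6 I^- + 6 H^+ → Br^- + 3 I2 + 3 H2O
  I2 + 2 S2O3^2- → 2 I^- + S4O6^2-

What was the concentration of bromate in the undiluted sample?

0.157 M

n(S2O3^2-) = 0.0247 × 0.0968 = 2.39 × 10^-3 mol
n(I2) = n(S2O3^2-)/2 = 1.20 × 10^-3 mol
From the 1:3 ratio, n(BrO3^-) in the aliquot = 1/3 × 1.20 × 10^-3 = 3.98 × 10^-4 mol
[BrO3^-]_dilute = 3.98 × 10^-4 / 0.0249 = 0.0160 mol/L
[BrO3^-]_original = 0.0160 × 100.0/10.2 = 0.157 mol/L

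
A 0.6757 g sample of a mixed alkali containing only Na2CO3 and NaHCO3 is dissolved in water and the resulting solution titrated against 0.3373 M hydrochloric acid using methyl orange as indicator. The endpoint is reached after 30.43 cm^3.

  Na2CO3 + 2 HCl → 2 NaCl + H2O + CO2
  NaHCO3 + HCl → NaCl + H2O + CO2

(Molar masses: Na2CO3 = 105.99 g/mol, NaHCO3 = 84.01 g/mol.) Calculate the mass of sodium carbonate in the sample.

0.3188 g

n(HCl) = 0.03043 × 0.3373 = 0.01026 mol
Let x = n(Na2CO3), y = n(NaHCO3).
Titrant: 2x + 1y = 0.01026;  mass: 105.99x + 84.01y = 0.6757
Solving, x = 3.008 × 10^-3 mol, y = 4.248 × 10^-3 mol
mass of Na2CO3 = 3.008 × 10^-3 × 105.99 = 0.3188 g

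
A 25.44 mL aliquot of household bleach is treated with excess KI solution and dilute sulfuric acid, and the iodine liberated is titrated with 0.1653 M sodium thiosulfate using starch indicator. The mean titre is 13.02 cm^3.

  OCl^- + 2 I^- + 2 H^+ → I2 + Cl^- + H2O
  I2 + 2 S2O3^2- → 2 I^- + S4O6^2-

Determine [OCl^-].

0.04230 M

n(S2O3^2-) = 0.01302 × 0.1653 = 2.152 × 10^-3 mol
n(I2) = n(S2O3^2-)/2 = 1.076 × 10^-3 mol
n(OCl^-) in the aliquot = 1.076 × 10^-3 mol (1:1 ratio)
[OCl^-] = 1.076 × 10^-3 / 0.02544 = 0.04230 mol/L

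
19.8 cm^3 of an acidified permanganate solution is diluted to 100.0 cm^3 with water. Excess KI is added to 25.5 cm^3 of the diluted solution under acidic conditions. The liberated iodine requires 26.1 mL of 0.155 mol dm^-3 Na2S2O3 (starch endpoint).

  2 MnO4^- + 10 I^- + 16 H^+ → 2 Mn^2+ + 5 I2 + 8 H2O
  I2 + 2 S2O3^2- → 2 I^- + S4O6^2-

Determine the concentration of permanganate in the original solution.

0.160 mol/L

n(S2O3^2-) = 0.0261 × 0.155 = 4.05 × 10^-3 mol
n(I2) = n(S2O3^2-)/2 = 2.02 × 10^-3 mol
From the 2:5 ratio, n(MnO4^-) in the aliquot = 2/5 × 2.02 × 10^-3 = 8.09 × 10^-4 mol
[MnO4^-]_dilute = 8.09 × 10^-4 / 0.0255 = 0.0317 mol/L
[MnO4^-]_original = 0.0317 × 100.0/19.8 = 0.160 mol/L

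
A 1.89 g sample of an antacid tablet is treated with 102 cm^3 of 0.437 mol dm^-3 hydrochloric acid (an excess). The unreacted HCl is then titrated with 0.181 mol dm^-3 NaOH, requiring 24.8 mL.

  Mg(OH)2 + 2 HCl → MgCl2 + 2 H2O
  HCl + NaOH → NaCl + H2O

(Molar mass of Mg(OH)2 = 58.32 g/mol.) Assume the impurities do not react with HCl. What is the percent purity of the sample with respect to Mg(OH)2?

61.8 %

n(HCl) added = 0.102 × 0.437 = 0.0446 mol
n(NaOH) used in back-titration = 0.0248 × 0.181 = 4.49 × 10^-3 mol
n(HCl) left over = 4.49 × 10^-3 mol (1:1 ratio)
n(HCl) consumed by analyte = 0.0446 − 4.49 × 10^-3 = 0.0401 mol
From the 1:2 ratio, n(Mg(OH)2) = 1/2 × 0.0401 = 0.0200 mol
mass of Mg(OH)2 = 0.0200 × 58.32 = 1.17 g
% Mg(OH)2 = 1.17 / 1.89 × 100 = 61.8 %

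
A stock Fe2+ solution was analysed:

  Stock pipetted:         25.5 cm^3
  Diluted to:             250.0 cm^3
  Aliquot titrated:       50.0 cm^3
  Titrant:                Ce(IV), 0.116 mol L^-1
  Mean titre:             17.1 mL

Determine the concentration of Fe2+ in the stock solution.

0.389 mol/L

Ce^4+ + Fe^2+ → Ce^3+ + Fe^3+
n(Ce4+) = 0.0171 × 0.116 = 1.98 × 10^-3 mol
n(Fe2+) in the aliquot = 1.98 × 10^-3 mol (1:1 ratio)
[Fe2+]_dilute = 1.98 × 10^-3 / 0.0500 = 0.0397 mol/L
Dilution factor = 250.0 / 25.5 = 9.804
[Fe2+]_stock = 0.0397 × 9.804 = 0.389 mol/L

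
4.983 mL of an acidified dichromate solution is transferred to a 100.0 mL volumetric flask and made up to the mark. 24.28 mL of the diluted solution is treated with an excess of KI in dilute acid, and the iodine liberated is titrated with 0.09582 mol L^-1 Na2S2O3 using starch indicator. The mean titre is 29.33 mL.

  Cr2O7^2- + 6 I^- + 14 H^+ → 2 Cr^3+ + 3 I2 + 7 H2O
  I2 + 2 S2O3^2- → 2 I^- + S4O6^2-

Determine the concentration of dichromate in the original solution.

0.3871 mol/L

n(S2O3^2-) = 0.02933 × 0.09582 = 2.810 × 10^-3 mol
n(I2) = n(S2O3^2-)/2 = 1.405 × 10^-3 mol
From the 1:3 ratio, n(Cr2O7^2-) in the aliquot = 1/3 × 1.405 × 10^-3 = 4.684 × 10^-4 mol
[Cr2O7^2-]_dilute = 4.684 × 10^-4 / 0.02428 = 0.01929 mol/L
[Cr2O7^2-]_original = 0.01929 × 100.0/4.983 = 0.3871 mol/L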